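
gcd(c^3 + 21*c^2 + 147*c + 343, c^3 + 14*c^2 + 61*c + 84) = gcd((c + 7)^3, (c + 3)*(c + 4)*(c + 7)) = c + 7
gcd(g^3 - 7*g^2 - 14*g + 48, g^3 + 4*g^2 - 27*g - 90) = g + 3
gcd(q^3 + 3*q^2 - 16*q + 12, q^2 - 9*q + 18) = 1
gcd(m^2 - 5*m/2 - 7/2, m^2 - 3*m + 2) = 1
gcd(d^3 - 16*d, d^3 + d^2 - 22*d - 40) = d + 4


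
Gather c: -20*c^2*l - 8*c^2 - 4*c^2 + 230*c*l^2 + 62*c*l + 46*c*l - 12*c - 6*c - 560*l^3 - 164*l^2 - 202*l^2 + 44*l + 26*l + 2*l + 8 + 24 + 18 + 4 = c^2*(-20*l - 12) + c*(230*l^2 + 108*l - 18) - 560*l^3 - 366*l^2 + 72*l + 54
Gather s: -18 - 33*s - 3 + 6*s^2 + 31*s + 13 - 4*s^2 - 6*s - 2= 2*s^2 - 8*s - 10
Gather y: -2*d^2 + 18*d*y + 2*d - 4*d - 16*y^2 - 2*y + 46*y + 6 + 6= -2*d^2 - 2*d - 16*y^2 + y*(18*d + 44) + 12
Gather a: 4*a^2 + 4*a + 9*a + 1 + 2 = 4*a^2 + 13*a + 3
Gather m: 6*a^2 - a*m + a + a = 6*a^2 - a*m + 2*a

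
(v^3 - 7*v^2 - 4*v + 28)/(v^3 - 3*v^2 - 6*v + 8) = (v^2 - 9*v + 14)/(v^2 - 5*v + 4)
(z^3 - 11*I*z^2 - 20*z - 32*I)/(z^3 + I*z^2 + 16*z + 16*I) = (z - 8*I)/(z + 4*I)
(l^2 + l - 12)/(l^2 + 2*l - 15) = (l + 4)/(l + 5)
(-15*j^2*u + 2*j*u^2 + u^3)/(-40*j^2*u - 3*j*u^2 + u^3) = (-3*j + u)/(-8*j + u)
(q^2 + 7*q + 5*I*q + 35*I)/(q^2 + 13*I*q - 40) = (q + 7)/(q + 8*I)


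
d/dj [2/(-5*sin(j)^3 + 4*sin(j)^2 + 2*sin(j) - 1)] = 2*(15*sin(j)^2 - 8*sin(j) - 2)*cos(j)/((sin(j) - 1)^2*(5*sin(j)^2 + sin(j) - 1)^2)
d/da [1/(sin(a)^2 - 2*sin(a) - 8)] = 2*(1 - sin(a))*cos(a)/((sin(a) - 4)^2*(sin(a) + 2)^2)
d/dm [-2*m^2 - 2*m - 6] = -4*m - 2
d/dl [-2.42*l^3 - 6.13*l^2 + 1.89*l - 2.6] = -7.26*l^2 - 12.26*l + 1.89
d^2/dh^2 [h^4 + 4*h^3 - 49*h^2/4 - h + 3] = 12*h^2 + 24*h - 49/2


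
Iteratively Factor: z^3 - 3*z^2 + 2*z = (z)*(z^2 - 3*z + 2) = z*(z - 1)*(z - 2)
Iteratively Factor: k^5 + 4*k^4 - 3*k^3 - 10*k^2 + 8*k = (k + 2)*(k^4 + 2*k^3 - 7*k^2 + 4*k) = (k - 1)*(k + 2)*(k^3 + 3*k^2 - 4*k) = k*(k - 1)*(k + 2)*(k^2 + 3*k - 4) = k*(k - 1)^2*(k + 2)*(k + 4)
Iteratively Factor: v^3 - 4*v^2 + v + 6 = (v - 3)*(v^2 - v - 2) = (v - 3)*(v + 1)*(v - 2)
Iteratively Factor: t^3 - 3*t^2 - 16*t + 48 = (t - 4)*(t^2 + t - 12) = (t - 4)*(t - 3)*(t + 4)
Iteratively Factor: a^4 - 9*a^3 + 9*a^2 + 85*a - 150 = (a - 5)*(a^3 - 4*a^2 - 11*a + 30) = (a - 5)*(a + 3)*(a^2 - 7*a + 10) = (a - 5)*(a - 2)*(a + 3)*(a - 5)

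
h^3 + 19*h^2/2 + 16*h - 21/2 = (h - 1/2)*(h + 3)*(h + 7)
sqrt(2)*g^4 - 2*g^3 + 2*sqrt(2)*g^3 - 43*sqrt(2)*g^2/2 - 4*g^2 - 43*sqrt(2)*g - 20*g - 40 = (g + 2)*(g - 4*sqrt(2))*(g + 5*sqrt(2)/2)*(sqrt(2)*g + 1)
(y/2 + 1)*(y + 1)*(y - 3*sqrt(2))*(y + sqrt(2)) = y^4/2 - sqrt(2)*y^3 + 3*y^3/2 - 3*sqrt(2)*y^2 - 2*y^2 - 9*y - 2*sqrt(2)*y - 6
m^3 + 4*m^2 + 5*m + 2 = (m + 1)^2*(m + 2)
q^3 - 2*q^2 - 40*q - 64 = (q - 8)*(q + 2)*(q + 4)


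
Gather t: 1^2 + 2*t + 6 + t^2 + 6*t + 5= t^2 + 8*t + 12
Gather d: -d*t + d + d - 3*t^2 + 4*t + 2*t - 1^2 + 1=d*(2 - t) - 3*t^2 + 6*t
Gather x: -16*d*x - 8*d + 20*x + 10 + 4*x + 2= -8*d + x*(24 - 16*d) + 12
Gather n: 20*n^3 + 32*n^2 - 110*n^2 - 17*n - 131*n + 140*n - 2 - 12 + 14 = 20*n^3 - 78*n^2 - 8*n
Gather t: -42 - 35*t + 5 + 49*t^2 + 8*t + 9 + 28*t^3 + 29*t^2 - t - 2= 28*t^3 + 78*t^2 - 28*t - 30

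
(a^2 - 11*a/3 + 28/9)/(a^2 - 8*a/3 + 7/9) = (3*a - 4)/(3*a - 1)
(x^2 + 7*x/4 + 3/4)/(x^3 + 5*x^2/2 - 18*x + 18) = (4*x^2 + 7*x + 3)/(2*(2*x^3 + 5*x^2 - 36*x + 36))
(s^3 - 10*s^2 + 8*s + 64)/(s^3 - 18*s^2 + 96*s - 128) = (s^2 - 2*s - 8)/(s^2 - 10*s + 16)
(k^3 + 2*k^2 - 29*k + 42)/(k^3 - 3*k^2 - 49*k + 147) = (k - 2)/(k - 7)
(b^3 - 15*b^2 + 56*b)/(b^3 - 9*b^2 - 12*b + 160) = b*(b - 7)/(b^2 - b - 20)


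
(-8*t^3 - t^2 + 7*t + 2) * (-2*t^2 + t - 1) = 16*t^5 - 6*t^4 - 7*t^3 + 4*t^2 - 5*t - 2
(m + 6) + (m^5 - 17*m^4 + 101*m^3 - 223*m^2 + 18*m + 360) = m^5 - 17*m^4 + 101*m^3 - 223*m^2 + 19*m + 366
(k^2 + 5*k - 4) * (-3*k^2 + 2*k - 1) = -3*k^4 - 13*k^3 + 21*k^2 - 13*k + 4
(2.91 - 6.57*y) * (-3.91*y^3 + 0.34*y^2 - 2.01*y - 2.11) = 25.6887*y^4 - 13.6119*y^3 + 14.1951*y^2 + 8.0136*y - 6.1401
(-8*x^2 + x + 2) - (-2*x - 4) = -8*x^2 + 3*x + 6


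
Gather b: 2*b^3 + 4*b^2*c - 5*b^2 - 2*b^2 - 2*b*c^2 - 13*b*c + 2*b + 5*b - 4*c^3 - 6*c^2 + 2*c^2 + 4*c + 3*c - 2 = 2*b^3 + b^2*(4*c - 7) + b*(-2*c^2 - 13*c + 7) - 4*c^3 - 4*c^2 + 7*c - 2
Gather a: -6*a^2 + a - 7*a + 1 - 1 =-6*a^2 - 6*a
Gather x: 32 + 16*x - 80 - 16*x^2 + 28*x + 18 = -16*x^2 + 44*x - 30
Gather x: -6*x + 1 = 1 - 6*x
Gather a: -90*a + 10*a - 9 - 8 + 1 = -80*a - 16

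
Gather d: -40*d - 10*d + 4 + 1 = 5 - 50*d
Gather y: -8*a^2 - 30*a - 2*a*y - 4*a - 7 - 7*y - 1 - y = -8*a^2 - 34*a + y*(-2*a - 8) - 8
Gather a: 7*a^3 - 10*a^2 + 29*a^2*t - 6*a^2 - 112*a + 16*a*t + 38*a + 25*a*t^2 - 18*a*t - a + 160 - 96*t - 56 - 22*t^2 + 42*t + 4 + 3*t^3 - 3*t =7*a^3 + a^2*(29*t - 16) + a*(25*t^2 - 2*t - 75) + 3*t^3 - 22*t^2 - 57*t + 108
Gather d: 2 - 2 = 0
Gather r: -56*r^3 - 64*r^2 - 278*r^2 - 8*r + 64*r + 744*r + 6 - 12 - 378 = -56*r^3 - 342*r^2 + 800*r - 384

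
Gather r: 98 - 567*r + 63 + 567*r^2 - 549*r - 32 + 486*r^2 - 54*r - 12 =1053*r^2 - 1170*r + 117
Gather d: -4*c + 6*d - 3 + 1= -4*c + 6*d - 2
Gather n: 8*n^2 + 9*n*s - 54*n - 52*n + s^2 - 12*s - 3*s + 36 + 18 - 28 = 8*n^2 + n*(9*s - 106) + s^2 - 15*s + 26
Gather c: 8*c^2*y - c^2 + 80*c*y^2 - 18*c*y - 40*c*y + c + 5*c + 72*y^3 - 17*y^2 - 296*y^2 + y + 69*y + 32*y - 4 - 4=c^2*(8*y - 1) + c*(80*y^2 - 58*y + 6) + 72*y^3 - 313*y^2 + 102*y - 8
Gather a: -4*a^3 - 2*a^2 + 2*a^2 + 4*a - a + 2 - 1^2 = -4*a^3 + 3*a + 1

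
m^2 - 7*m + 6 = (m - 6)*(m - 1)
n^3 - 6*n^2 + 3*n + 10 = (n - 5)*(n - 2)*(n + 1)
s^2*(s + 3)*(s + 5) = s^4 + 8*s^3 + 15*s^2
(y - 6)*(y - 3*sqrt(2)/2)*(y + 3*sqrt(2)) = y^3 - 6*y^2 + 3*sqrt(2)*y^2/2 - 9*sqrt(2)*y - 9*y + 54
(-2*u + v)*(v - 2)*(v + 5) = -2*u*v^2 - 6*u*v + 20*u + v^3 + 3*v^2 - 10*v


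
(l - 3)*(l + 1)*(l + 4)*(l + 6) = l^4 + 8*l^3 + l^2 - 78*l - 72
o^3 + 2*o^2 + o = o*(o + 1)^2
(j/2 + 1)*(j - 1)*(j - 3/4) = j^3/2 + j^2/8 - 11*j/8 + 3/4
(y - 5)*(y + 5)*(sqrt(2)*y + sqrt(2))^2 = 2*y^4 + 4*y^3 - 48*y^2 - 100*y - 50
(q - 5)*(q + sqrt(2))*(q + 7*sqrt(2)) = q^3 - 5*q^2 + 8*sqrt(2)*q^2 - 40*sqrt(2)*q + 14*q - 70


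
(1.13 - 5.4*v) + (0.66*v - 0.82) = 0.31 - 4.74*v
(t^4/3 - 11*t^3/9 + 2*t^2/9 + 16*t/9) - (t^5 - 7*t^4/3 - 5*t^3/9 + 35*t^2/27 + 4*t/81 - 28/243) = -t^5 + 8*t^4/3 - 2*t^3/3 - 29*t^2/27 + 140*t/81 + 28/243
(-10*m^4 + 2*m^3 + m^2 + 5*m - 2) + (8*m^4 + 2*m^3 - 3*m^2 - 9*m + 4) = -2*m^4 + 4*m^3 - 2*m^2 - 4*m + 2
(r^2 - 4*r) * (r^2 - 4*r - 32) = r^4 - 8*r^3 - 16*r^2 + 128*r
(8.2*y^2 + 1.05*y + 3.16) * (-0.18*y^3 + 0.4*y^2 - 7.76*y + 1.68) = -1.476*y^5 + 3.091*y^4 - 63.7808*y^3 + 6.892*y^2 - 22.7576*y + 5.3088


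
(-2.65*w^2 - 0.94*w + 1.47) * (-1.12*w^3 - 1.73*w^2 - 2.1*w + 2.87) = 2.968*w^5 + 5.6373*w^4 + 5.5448*w^3 - 8.1746*w^2 - 5.7848*w + 4.2189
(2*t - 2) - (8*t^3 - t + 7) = -8*t^3 + 3*t - 9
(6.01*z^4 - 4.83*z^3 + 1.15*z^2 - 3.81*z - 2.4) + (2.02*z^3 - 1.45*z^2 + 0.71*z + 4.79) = 6.01*z^4 - 2.81*z^3 - 0.3*z^2 - 3.1*z + 2.39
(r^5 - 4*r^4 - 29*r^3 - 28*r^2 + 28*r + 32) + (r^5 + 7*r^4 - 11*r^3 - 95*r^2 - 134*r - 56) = 2*r^5 + 3*r^4 - 40*r^3 - 123*r^2 - 106*r - 24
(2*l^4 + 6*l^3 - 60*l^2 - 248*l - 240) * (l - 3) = 2*l^5 - 78*l^3 - 68*l^2 + 504*l + 720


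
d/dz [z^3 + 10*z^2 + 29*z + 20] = 3*z^2 + 20*z + 29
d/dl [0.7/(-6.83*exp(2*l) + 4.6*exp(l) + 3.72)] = (9.562*exp(l) - 3.22)*exp(l)/(-6.83*exp(2*l) + 4.6*exp(l) + 3.72)^2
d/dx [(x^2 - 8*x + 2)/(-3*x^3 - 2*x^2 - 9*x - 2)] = (3*x^4 - 48*x^3 - 7*x^2 + 4*x + 34)/(9*x^6 + 12*x^5 + 58*x^4 + 48*x^3 + 89*x^2 + 36*x + 4)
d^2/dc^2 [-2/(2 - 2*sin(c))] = -(sin(c) + 2)/(sin(c) - 1)^2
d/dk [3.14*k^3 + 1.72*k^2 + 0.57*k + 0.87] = 9.42*k^2 + 3.44*k + 0.57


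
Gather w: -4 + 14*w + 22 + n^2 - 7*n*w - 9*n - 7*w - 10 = n^2 - 9*n + w*(7 - 7*n) + 8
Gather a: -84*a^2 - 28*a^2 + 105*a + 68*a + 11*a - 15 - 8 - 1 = -112*a^2 + 184*a - 24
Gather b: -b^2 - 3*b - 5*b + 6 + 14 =-b^2 - 8*b + 20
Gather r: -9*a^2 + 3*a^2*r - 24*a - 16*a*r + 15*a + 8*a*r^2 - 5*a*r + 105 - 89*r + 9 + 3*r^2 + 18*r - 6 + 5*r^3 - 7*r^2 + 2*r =-9*a^2 - 9*a + 5*r^3 + r^2*(8*a - 4) + r*(3*a^2 - 21*a - 69) + 108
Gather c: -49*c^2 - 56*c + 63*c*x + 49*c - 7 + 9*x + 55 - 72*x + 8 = -49*c^2 + c*(63*x - 7) - 63*x + 56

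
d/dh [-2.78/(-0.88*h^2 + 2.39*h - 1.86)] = (6.6442 - 4.8928*h)/(0.88*h^2 - 2.39*h + 1.86)^2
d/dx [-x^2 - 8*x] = -2*x - 8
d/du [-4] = 0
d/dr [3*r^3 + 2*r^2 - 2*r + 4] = 9*r^2 + 4*r - 2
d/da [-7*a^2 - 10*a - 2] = -14*a - 10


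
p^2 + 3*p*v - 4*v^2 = (p - v)*(p + 4*v)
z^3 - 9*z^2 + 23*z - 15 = (z - 5)*(z - 3)*(z - 1)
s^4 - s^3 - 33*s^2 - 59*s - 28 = (s - 7)*(s + 1)^2*(s + 4)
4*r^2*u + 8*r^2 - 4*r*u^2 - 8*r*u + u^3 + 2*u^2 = (-2*r + u)^2*(u + 2)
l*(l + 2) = l^2 + 2*l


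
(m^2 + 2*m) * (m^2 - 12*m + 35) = m^4 - 10*m^3 + 11*m^2 + 70*m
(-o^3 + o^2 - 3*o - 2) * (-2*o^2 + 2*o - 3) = 2*o^5 - 4*o^4 + 11*o^3 - 5*o^2 + 5*o + 6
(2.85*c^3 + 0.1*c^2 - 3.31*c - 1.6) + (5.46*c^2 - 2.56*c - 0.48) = 2.85*c^3 + 5.56*c^2 - 5.87*c - 2.08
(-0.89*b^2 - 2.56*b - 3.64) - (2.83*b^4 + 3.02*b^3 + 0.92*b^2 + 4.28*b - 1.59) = -2.83*b^4 - 3.02*b^3 - 1.81*b^2 - 6.84*b - 2.05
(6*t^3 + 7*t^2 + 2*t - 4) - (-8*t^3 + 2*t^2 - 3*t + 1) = 14*t^3 + 5*t^2 + 5*t - 5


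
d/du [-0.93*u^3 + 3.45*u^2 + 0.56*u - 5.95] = -2.79*u^2 + 6.9*u + 0.56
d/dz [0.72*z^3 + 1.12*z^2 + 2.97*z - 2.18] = 2.16*z^2 + 2.24*z + 2.97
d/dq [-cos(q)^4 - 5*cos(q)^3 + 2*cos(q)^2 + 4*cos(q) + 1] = (-4*sin(q)^2*cos(q) - 15*sin(q)^2 + 11)*sin(q)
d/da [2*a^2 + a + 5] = 4*a + 1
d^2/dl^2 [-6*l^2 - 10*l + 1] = -12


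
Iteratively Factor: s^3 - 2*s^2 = (s - 2)*(s^2) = s*(s - 2)*(s)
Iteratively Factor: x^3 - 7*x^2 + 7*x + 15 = (x + 1)*(x^2 - 8*x + 15) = (x - 3)*(x + 1)*(x - 5)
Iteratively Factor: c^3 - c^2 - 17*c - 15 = (c + 3)*(c^2 - 4*c - 5) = (c + 1)*(c + 3)*(c - 5)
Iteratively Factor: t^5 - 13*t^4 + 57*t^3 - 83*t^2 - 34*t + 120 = (t - 3)*(t^4 - 10*t^3 + 27*t^2 - 2*t - 40) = (t - 5)*(t - 3)*(t^3 - 5*t^2 + 2*t + 8) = (t - 5)*(t - 3)*(t - 2)*(t^2 - 3*t - 4) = (t - 5)*(t - 3)*(t - 2)*(t + 1)*(t - 4)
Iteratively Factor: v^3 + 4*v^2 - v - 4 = (v + 1)*(v^2 + 3*v - 4) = (v - 1)*(v + 1)*(v + 4)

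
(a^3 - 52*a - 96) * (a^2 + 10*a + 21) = a^5 + 10*a^4 - 31*a^3 - 616*a^2 - 2052*a - 2016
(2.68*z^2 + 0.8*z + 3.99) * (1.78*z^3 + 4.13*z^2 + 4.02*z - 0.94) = 4.7704*z^5 + 12.4924*z^4 + 21.1798*z^3 + 17.1755*z^2 + 15.2878*z - 3.7506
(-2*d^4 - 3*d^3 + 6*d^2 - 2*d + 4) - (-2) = -2*d^4 - 3*d^3 + 6*d^2 - 2*d + 6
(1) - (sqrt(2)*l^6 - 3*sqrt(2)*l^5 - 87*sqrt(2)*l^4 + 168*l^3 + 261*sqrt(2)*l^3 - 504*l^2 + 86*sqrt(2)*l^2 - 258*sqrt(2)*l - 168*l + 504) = -sqrt(2)*l^6 + 3*sqrt(2)*l^5 + 87*sqrt(2)*l^4 - 261*sqrt(2)*l^3 - 168*l^3 - 86*sqrt(2)*l^2 + 504*l^2 + 168*l + 258*sqrt(2)*l - 503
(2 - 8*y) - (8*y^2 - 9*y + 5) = -8*y^2 + y - 3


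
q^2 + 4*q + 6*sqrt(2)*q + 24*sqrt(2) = (q + 4)*(q + 6*sqrt(2))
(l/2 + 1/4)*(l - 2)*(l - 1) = l^3/2 - 5*l^2/4 + l/4 + 1/2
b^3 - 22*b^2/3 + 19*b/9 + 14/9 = (b - 7)*(b - 2/3)*(b + 1/3)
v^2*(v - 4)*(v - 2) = v^4 - 6*v^3 + 8*v^2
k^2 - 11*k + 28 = (k - 7)*(k - 4)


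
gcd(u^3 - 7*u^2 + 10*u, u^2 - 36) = 1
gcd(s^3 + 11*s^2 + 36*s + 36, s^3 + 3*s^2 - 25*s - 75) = s + 3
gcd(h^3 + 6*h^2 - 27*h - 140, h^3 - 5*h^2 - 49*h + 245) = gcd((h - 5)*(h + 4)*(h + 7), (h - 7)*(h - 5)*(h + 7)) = h^2 + 2*h - 35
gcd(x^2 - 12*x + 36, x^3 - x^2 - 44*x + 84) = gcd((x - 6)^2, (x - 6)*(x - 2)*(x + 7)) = x - 6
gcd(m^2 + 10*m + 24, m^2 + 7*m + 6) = m + 6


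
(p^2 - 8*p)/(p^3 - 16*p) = (p - 8)/(p^2 - 16)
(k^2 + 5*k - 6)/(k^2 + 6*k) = (k - 1)/k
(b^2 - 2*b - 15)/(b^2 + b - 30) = (b + 3)/(b + 6)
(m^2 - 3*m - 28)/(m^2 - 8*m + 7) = (m + 4)/(m - 1)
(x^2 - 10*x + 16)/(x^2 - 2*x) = (x - 8)/x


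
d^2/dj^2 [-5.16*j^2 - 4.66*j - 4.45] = -10.3200000000000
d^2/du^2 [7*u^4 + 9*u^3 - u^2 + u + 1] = 84*u^2 + 54*u - 2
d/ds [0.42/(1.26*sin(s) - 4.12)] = -0.5292*cos(s)/(1.26*sin(s) - 4.12)^2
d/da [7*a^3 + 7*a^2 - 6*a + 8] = 21*a^2 + 14*a - 6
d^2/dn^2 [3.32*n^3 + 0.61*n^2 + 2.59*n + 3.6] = 19.92*n + 1.22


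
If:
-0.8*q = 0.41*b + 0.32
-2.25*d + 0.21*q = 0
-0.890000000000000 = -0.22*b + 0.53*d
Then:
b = 3.55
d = -0.21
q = -2.22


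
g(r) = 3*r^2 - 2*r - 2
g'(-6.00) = -38.00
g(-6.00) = 118.00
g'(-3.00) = -20.00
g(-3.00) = 31.00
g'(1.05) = 4.30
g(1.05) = -0.79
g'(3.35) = 18.10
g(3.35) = 24.97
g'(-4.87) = -31.22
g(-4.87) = 78.89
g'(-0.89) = -7.34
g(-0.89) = 2.16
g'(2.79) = 14.74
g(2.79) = 15.77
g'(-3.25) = -21.50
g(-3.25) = 36.19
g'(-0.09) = -2.54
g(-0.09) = -1.80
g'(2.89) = 15.34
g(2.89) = 17.28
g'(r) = 6*r - 2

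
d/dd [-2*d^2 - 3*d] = -4*d - 3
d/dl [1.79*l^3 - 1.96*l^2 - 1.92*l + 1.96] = 5.37*l^2 - 3.92*l - 1.92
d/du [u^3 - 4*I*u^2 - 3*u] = 3*u^2 - 8*I*u - 3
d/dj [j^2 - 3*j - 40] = 2*j - 3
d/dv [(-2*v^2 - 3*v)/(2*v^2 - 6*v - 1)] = (18*v^2 + 4*v + 3)/(4*v^4 - 24*v^3 + 32*v^2 + 12*v + 1)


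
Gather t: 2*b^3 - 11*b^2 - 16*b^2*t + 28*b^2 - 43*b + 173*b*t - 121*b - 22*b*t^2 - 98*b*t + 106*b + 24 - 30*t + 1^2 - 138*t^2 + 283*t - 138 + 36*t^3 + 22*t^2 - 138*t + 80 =2*b^3 + 17*b^2 - 58*b + 36*t^3 + t^2*(-22*b - 116) + t*(-16*b^2 + 75*b + 115) - 33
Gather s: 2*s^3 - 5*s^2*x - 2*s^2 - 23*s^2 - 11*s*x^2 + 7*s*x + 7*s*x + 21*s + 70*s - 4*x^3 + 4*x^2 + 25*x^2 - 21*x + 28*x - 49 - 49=2*s^3 + s^2*(-5*x - 25) + s*(-11*x^2 + 14*x + 91) - 4*x^3 + 29*x^2 + 7*x - 98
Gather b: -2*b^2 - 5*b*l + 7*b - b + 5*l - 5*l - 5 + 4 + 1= -2*b^2 + b*(6 - 5*l)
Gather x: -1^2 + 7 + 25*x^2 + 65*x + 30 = 25*x^2 + 65*x + 36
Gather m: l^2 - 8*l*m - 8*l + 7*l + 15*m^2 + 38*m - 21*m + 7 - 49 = l^2 - l + 15*m^2 + m*(17 - 8*l) - 42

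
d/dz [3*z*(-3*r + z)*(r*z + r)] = 3*r*(-6*r*z - 3*r + 3*z^2 + 2*z)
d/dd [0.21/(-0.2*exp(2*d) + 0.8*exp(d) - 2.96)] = (0.084*exp(d) - 0.168)*exp(d)/(0.2*exp(2*d) - 0.8*exp(d) + 2.96)^2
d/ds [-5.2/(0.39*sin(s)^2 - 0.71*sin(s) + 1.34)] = (4.056*sin(s) - 3.692)*cos(s)/(0.39*sin(s)^2 - 0.71*sin(s) + 1.34)^2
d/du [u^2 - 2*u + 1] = 2*u - 2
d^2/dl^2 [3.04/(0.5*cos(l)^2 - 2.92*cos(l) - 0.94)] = (3.04*(1 - cos(l)^2)^2 - 13.3152*cos(l)^3 + 33.155456*cos(l)^2 + 18.286208*cos(l) - 57.738112)/(-0.5*cos(l)^2 + 2.92*cos(l) + 0.94)^3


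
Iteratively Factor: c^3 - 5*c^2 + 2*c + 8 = (c + 1)*(c^2 - 6*c + 8) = (c - 2)*(c + 1)*(c - 4)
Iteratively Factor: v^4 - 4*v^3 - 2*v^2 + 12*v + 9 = (v + 1)*(v^3 - 5*v^2 + 3*v + 9) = (v + 1)^2*(v^2 - 6*v + 9) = (v - 3)*(v + 1)^2*(v - 3)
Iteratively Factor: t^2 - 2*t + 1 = (t - 1)*(t - 1)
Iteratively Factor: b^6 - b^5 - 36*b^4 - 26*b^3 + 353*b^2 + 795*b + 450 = (b - 5)*(b^5 + 4*b^4 - 16*b^3 - 106*b^2 - 177*b - 90) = (b - 5)*(b + 2)*(b^4 + 2*b^3 - 20*b^2 - 66*b - 45) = (b - 5)*(b + 2)*(b + 3)*(b^3 - b^2 - 17*b - 15) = (b - 5)*(b + 1)*(b + 2)*(b + 3)*(b^2 - 2*b - 15) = (b - 5)^2*(b + 1)*(b + 2)*(b + 3)*(b + 3)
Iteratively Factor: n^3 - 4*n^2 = (n - 4)*(n^2) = n*(n - 4)*(n)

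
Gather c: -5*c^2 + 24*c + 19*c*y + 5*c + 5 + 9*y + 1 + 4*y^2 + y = -5*c^2 + c*(19*y + 29) + 4*y^2 + 10*y + 6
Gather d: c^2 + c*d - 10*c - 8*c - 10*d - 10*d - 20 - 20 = c^2 - 18*c + d*(c - 20) - 40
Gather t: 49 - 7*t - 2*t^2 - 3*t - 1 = -2*t^2 - 10*t + 48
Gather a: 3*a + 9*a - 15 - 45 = 12*a - 60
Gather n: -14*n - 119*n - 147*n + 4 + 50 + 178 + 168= 400 - 280*n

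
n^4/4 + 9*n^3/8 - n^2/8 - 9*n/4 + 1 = (n/4 + 1)*(n - 1)*(n - 1/2)*(n + 2)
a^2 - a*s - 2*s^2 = (a - 2*s)*(a + s)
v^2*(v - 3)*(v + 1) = v^4 - 2*v^3 - 3*v^2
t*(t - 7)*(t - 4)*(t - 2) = t^4 - 13*t^3 + 50*t^2 - 56*t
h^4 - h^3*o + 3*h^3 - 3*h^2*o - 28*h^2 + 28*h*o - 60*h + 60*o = (h - 5)*(h + 2)*(h + 6)*(h - o)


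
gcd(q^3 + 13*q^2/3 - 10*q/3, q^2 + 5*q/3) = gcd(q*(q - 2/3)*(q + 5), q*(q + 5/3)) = q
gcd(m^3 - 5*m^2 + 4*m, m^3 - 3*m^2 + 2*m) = m^2 - m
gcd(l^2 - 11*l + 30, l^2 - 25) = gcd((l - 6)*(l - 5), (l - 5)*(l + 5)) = l - 5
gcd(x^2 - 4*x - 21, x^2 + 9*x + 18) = x + 3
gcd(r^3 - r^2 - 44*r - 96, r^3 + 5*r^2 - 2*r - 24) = r^2 + 7*r + 12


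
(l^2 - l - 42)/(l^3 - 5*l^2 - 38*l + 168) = 1/(l - 4)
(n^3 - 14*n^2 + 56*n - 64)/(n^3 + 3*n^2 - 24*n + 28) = (n^2 - 12*n + 32)/(n^2 + 5*n - 14)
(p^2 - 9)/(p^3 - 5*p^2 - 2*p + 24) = (p + 3)/(p^2 - 2*p - 8)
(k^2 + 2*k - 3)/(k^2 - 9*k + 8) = (k + 3)/(k - 8)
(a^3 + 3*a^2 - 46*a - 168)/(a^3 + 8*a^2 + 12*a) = (a^2 - 3*a - 28)/(a*(a + 2))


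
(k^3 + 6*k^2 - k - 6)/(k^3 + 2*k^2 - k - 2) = (k + 6)/(k + 2)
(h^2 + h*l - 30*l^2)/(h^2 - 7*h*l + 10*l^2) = (h + 6*l)/(h - 2*l)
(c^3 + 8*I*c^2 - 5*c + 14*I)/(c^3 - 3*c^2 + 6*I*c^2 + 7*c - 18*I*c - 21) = (c + 2*I)/(c - 3)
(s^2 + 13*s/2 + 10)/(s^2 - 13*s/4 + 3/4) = 2*(2*s^2 + 13*s + 20)/(4*s^2 - 13*s + 3)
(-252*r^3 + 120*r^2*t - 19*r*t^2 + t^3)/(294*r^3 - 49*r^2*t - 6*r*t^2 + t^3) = (-6*r + t)/(7*r + t)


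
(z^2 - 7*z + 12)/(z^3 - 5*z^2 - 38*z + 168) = (z - 3)/(z^2 - z - 42)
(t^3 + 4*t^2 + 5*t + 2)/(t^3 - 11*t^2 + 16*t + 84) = (t^2 + 2*t + 1)/(t^2 - 13*t + 42)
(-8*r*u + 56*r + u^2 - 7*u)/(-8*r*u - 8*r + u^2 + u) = (u - 7)/(u + 1)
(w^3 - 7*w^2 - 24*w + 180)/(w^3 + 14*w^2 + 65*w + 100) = (w^2 - 12*w + 36)/(w^2 + 9*w + 20)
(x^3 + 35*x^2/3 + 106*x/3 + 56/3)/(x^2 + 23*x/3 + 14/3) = x + 4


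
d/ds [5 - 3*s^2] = -6*s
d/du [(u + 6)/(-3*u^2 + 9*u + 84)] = (-u^2 + 3*u + (u + 6)*(2*u - 3) + 28)/(3*(-u^2 + 3*u + 28)^2)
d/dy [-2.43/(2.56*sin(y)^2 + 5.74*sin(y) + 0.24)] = (12.4416*sin(y) + 13.9482)*cos(y)/(2.56*sin(y)^2 + 5.74*sin(y) + 0.24)^2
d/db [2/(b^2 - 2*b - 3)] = 4*(1 - b)/(-b^2 + 2*b + 3)^2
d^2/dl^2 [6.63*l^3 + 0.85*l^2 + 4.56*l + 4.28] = 39.78*l + 1.7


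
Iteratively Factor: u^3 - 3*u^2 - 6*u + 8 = (u + 2)*(u^2 - 5*u + 4) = (u - 4)*(u + 2)*(u - 1)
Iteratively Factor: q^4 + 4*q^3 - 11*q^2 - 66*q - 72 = (q - 4)*(q^3 + 8*q^2 + 21*q + 18) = (q - 4)*(q + 3)*(q^2 + 5*q + 6) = (q - 4)*(q + 3)^2*(q + 2)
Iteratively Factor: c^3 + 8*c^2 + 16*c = (c + 4)*(c^2 + 4*c) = (c + 4)^2*(c)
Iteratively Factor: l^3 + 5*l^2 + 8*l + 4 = (l + 2)*(l^2 + 3*l + 2) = (l + 1)*(l + 2)*(l + 2)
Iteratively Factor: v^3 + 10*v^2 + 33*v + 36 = (v + 4)*(v^2 + 6*v + 9) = (v + 3)*(v + 4)*(v + 3)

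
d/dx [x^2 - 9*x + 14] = 2*x - 9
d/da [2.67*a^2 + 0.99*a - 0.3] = 5.34*a + 0.99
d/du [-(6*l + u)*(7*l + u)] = -13*l - 2*u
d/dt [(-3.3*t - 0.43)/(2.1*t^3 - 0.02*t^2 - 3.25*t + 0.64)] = (13.86*t^3 + 2.643*t^2 - 0.0172000000000008*t - 3.5095)/(4.41*t^6 - 0.084*t^5 - 13.6496*t^4 + 2.818*t^3 + 10.5369*t^2 - 4.16*t + 0.4096)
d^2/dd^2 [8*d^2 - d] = 16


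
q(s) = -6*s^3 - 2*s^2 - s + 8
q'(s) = -18*s^2 - 4*s - 1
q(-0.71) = 9.85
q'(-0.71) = -7.23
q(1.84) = -37.99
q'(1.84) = -69.30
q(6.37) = -1630.37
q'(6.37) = -756.86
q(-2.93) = 144.68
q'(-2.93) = -143.81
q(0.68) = 4.51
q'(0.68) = -12.04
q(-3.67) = 281.32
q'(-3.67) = -228.76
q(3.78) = -348.42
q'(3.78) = -273.31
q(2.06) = -55.00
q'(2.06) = -85.62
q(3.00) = -175.00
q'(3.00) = -175.00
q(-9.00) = 4229.00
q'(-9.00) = -1423.00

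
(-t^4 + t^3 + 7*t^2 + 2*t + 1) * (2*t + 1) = -2*t^5 + t^4 + 15*t^3 + 11*t^2 + 4*t + 1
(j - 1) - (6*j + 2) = -5*j - 3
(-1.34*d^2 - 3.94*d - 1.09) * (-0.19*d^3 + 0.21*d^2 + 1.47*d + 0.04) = 0.2546*d^5 + 0.4672*d^4 - 2.5901*d^3 - 6.0743*d^2 - 1.7599*d - 0.0436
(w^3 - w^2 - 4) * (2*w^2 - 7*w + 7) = 2*w^5 - 9*w^4 + 14*w^3 - 15*w^2 + 28*w - 28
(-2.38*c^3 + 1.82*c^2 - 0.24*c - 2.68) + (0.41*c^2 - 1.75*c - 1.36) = -2.38*c^3 + 2.23*c^2 - 1.99*c - 4.04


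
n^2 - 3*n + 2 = (n - 2)*(n - 1)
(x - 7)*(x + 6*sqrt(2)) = x^2 - 7*x + 6*sqrt(2)*x - 42*sqrt(2)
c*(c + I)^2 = c^3 + 2*I*c^2 - c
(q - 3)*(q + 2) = q^2 - q - 6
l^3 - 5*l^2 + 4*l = l*(l - 4)*(l - 1)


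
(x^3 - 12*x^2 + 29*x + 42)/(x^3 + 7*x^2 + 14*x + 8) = (x^2 - 13*x + 42)/(x^2 + 6*x + 8)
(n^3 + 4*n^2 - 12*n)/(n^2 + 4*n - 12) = n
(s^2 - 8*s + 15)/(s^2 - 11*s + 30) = (s - 3)/(s - 6)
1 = 1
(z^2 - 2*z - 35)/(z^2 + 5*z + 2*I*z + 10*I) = (z - 7)/(z + 2*I)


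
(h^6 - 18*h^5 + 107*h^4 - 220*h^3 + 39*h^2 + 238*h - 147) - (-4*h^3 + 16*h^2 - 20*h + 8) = h^6 - 18*h^5 + 107*h^4 - 216*h^3 + 23*h^2 + 258*h - 155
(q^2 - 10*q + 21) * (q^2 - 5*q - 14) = q^4 - 15*q^3 + 57*q^2 + 35*q - 294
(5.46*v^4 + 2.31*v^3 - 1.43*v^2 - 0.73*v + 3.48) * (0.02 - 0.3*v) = -1.638*v^5 - 0.5838*v^4 + 0.4752*v^3 + 0.1904*v^2 - 1.0586*v + 0.0696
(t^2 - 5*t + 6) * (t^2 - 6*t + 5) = t^4 - 11*t^3 + 41*t^2 - 61*t + 30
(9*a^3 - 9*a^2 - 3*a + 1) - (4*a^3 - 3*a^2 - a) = 5*a^3 - 6*a^2 - 2*a + 1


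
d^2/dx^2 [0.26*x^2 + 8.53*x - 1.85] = 0.520000000000000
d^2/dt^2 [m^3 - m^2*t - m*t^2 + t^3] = -2*m + 6*t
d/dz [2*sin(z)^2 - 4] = 2*sin(2*z)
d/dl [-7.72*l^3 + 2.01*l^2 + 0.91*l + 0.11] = -23.16*l^2 + 4.02*l + 0.91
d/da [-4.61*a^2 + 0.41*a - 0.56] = 0.41 - 9.22*a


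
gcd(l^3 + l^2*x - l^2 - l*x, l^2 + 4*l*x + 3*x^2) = l + x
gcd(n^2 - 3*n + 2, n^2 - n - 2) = n - 2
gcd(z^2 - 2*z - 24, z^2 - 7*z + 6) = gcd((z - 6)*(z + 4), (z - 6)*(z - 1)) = z - 6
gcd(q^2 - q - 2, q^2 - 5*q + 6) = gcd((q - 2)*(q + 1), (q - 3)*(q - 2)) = q - 2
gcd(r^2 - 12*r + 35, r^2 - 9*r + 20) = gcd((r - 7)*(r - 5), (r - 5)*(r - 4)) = r - 5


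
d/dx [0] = 0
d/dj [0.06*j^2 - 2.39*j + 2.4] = 0.12*j - 2.39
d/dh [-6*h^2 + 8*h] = 8 - 12*h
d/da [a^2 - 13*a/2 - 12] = 2*a - 13/2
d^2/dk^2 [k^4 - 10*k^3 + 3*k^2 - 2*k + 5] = 12*k^2 - 60*k + 6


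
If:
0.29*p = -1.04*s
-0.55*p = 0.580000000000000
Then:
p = -1.05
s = 0.29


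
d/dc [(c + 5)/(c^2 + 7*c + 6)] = (c^2 + 7*c - (c + 5)*(2*c + 7) + 6)/(c^2 + 7*c + 6)^2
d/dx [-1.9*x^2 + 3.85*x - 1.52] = 3.85 - 3.8*x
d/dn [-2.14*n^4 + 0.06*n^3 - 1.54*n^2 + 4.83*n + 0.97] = -8.56*n^3 + 0.18*n^2 - 3.08*n + 4.83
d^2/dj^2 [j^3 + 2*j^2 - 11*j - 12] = 6*j + 4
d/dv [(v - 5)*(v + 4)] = 2*v - 1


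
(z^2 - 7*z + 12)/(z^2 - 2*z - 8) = (z - 3)/(z + 2)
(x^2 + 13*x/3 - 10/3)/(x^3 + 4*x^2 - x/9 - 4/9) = 3*(3*x^2 + 13*x - 10)/(9*x^3 + 36*x^2 - x - 4)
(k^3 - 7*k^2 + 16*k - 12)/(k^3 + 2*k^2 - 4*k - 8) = (k^2 - 5*k + 6)/(k^2 + 4*k + 4)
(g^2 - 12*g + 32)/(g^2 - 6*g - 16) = (g - 4)/(g + 2)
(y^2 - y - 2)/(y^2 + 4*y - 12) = (y + 1)/(y + 6)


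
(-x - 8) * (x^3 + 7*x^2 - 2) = -x^4 - 15*x^3 - 56*x^2 + 2*x + 16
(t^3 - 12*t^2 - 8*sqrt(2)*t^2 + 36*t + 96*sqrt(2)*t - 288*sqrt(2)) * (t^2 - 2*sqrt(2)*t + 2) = t^5 - 10*sqrt(2)*t^4 - 12*t^4 + 70*t^3 + 120*sqrt(2)*t^3 - 376*sqrt(2)*t^2 - 408*t^2 + 192*sqrt(2)*t + 1224*t - 576*sqrt(2)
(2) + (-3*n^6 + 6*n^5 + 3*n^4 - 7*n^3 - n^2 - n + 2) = -3*n^6 + 6*n^5 + 3*n^4 - 7*n^3 - n^2 - n + 4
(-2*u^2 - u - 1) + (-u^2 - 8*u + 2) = -3*u^2 - 9*u + 1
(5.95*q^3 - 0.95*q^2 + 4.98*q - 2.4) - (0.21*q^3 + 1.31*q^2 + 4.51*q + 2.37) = 5.74*q^3 - 2.26*q^2 + 0.470000000000001*q - 4.77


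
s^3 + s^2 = s^2*(s + 1)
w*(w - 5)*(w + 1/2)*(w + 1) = w^4 - 7*w^3/2 - 7*w^2 - 5*w/2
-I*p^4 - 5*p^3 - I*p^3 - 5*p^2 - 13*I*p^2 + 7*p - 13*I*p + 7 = (p - 7*I)*(p + I)^2*(-I*p - I)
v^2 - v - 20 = (v - 5)*(v + 4)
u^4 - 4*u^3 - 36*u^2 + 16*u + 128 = (u - 8)*(u - 2)*(u + 2)*(u + 4)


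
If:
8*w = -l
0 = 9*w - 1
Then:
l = -8/9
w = 1/9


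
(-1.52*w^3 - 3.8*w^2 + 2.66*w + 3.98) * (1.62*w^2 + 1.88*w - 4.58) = -2.4624*w^5 - 9.0136*w^4 + 4.1268*w^3 + 28.8524*w^2 - 4.7004*w - 18.2284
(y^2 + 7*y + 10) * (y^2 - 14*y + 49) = y^4 - 7*y^3 - 39*y^2 + 203*y + 490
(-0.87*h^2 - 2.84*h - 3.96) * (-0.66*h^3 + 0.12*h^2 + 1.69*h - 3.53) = 0.5742*h^5 + 1.77*h^4 + 0.8025*h^3 - 2.2037*h^2 + 3.3328*h + 13.9788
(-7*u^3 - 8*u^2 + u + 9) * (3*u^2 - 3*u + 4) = -21*u^5 - 3*u^4 - u^3 - 8*u^2 - 23*u + 36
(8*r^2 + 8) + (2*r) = 8*r^2 + 2*r + 8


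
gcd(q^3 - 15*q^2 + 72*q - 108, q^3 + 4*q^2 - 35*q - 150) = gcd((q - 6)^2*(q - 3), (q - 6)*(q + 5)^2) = q - 6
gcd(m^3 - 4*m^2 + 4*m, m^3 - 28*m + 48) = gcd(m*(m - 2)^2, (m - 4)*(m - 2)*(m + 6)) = m - 2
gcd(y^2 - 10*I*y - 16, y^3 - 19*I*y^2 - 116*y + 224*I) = y - 8*I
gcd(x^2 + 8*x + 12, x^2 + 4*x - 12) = x + 6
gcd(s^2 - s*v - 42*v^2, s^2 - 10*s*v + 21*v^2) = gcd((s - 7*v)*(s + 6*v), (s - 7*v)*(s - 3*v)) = s - 7*v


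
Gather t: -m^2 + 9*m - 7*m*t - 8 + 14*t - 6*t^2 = -m^2 + 9*m - 6*t^2 + t*(14 - 7*m) - 8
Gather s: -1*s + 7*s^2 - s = 7*s^2 - 2*s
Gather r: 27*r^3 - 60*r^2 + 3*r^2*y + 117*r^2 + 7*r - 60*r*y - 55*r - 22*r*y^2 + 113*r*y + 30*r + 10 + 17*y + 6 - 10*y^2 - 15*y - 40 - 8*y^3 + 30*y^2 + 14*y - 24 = 27*r^3 + r^2*(3*y + 57) + r*(-22*y^2 + 53*y - 18) - 8*y^3 + 20*y^2 + 16*y - 48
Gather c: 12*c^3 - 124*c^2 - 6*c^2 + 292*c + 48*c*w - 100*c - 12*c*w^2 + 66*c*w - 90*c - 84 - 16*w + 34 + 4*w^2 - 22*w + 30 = 12*c^3 - 130*c^2 + c*(-12*w^2 + 114*w + 102) + 4*w^2 - 38*w - 20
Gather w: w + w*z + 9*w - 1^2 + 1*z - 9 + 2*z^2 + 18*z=w*(z + 10) + 2*z^2 + 19*z - 10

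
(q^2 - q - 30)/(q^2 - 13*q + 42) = (q + 5)/(q - 7)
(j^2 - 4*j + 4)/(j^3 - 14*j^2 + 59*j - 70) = (j - 2)/(j^2 - 12*j + 35)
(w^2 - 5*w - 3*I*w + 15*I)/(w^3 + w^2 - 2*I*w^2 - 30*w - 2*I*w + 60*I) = (w - 3*I)/(w^2 + 2*w*(3 - I) - 12*I)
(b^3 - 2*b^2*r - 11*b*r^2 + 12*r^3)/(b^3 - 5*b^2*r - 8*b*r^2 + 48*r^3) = (-b + r)/(-b + 4*r)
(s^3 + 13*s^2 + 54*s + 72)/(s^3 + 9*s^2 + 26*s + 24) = (s + 6)/(s + 2)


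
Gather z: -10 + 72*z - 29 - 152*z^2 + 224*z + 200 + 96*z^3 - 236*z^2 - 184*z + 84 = 96*z^3 - 388*z^2 + 112*z + 245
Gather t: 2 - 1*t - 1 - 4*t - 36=-5*t - 35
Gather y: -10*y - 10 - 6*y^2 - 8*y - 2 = -6*y^2 - 18*y - 12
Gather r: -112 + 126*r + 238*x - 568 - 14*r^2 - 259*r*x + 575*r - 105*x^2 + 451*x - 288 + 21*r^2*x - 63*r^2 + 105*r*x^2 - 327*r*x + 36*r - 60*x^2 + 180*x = r^2*(21*x - 77) + r*(105*x^2 - 586*x + 737) - 165*x^2 + 869*x - 968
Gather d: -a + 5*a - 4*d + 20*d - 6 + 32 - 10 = 4*a + 16*d + 16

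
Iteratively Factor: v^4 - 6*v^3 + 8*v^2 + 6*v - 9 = (v - 3)*(v^3 - 3*v^2 - v + 3) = (v - 3)^2*(v^2 - 1) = (v - 3)^2*(v + 1)*(v - 1)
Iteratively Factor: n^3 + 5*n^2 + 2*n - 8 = (n - 1)*(n^2 + 6*n + 8) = (n - 1)*(n + 2)*(n + 4)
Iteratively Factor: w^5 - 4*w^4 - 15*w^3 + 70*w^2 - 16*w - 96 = (w + 4)*(w^4 - 8*w^3 + 17*w^2 + 2*w - 24) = (w + 1)*(w + 4)*(w^3 - 9*w^2 + 26*w - 24) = (w - 4)*(w + 1)*(w + 4)*(w^2 - 5*w + 6) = (w - 4)*(w - 2)*(w + 1)*(w + 4)*(w - 3)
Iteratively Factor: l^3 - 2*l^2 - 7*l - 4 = (l + 1)*(l^2 - 3*l - 4) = (l - 4)*(l + 1)*(l + 1)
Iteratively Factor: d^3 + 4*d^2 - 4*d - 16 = (d + 4)*(d^2 - 4) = (d - 2)*(d + 4)*(d + 2)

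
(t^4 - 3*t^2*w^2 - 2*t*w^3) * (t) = t^5 - 3*t^3*w^2 - 2*t^2*w^3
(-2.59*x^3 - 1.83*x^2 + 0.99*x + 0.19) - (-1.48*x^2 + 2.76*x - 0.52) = -2.59*x^3 - 0.35*x^2 - 1.77*x + 0.71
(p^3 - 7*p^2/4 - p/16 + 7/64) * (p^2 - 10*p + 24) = p^5 - 47*p^4/4 + 663*p^3/16 - 2641*p^2/64 - 83*p/32 + 21/8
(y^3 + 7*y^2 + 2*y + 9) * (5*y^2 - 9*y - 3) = 5*y^5 + 26*y^4 - 56*y^3 + 6*y^2 - 87*y - 27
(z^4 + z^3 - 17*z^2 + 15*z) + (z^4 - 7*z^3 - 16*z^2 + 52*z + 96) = 2*z^4 - 6*z^3 - 33*z^2 + 67*z + 96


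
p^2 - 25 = (p - 5)*(p + 5)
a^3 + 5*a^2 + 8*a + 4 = (a + 1)*(a + 2)^2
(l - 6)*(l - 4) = l^2 - 10*l + 24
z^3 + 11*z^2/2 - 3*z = z*(z - 1/2)*(z + 6)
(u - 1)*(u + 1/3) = u^2 - 2*u/3 - 1/3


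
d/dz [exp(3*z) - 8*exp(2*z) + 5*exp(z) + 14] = (3*exp(2*z) - 16*exp(z) + 5)*exp(z)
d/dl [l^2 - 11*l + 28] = 2*l - 11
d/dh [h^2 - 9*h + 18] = 2*h - 9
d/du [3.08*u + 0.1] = 3.08000000000000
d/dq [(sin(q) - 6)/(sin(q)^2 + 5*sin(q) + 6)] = (12*sin(q) + cos(q)^2 + 35)*cos(q)/(sin(q)^2 + 5*sin(q) + 6)^2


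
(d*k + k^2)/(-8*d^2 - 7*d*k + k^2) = -k/(8*d - k)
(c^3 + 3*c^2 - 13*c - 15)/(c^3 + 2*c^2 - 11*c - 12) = (c + 5)/(c + 4)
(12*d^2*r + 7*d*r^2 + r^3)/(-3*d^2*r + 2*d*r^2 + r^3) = (4*d + r)/(-d + r)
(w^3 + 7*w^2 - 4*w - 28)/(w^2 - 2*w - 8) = (w^2 + 5*w - 14)/(w - 4)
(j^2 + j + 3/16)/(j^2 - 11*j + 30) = (j^2 + j + 3/16)/(j^2 - 11*j + 30)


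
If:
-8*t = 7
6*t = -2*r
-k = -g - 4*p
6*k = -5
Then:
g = -4*p - 5/6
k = -5/6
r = 21/8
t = -7/8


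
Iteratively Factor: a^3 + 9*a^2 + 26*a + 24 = (a + 4)*(a^2 + 5*a + 6) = (a + 2)*(a + 4)*(a + 3)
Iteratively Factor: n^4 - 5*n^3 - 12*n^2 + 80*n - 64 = (n - 4)*(n^3 - n^2 - 16*n + 16) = (n - 4)^2*(n^2 + 3*n - 4) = (n - 4)^2*(n - 1)*(n + 4)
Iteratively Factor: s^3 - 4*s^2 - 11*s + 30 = (s - 2)*(s^2 - 2*s - 15) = (s - 2)*(s + 3)*(s - 5)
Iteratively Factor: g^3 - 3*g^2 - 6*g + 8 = (g - 4)*(g^2 + g - 2) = (g - 4)*(g - 1)*(g + 2)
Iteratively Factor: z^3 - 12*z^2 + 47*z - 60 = (z - 3)*(z^2 - 9*z + 20) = (z - 4)*(z - 3)*(z - 5)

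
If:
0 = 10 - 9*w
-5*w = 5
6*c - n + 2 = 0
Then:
No Solution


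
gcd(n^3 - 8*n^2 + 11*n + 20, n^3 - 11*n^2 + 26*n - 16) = 1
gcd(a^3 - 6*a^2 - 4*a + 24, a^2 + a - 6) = a - 2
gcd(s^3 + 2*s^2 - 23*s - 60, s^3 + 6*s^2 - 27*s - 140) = s^2 - s - 20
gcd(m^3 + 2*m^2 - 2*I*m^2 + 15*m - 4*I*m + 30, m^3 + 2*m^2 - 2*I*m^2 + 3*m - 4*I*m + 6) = m + 2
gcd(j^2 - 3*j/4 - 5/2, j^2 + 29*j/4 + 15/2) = j + 5/4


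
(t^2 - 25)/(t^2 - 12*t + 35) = (t + 5)/(t - 7)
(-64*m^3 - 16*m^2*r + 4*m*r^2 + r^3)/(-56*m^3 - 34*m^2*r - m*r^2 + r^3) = (-16*m^2 + r^2)/(-14*m^2 - 5*m*r + r^2)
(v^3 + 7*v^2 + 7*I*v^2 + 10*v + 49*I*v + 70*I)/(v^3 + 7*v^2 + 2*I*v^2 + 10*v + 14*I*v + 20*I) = (v + 7*I)/(v + 2*I)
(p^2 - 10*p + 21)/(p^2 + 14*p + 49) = (p^2 - 10*p + 21)/(p^2 + 14*p + 49)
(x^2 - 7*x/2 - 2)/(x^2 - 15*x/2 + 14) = (2*x + 1)/(2*x - 7)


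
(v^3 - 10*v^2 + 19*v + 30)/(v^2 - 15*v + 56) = (v^3 - 10*v^2 + 19*v + 30)/(v^2 - 15*v + 56)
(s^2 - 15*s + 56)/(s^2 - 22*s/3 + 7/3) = 3*(s - 8)/(3*s - 1)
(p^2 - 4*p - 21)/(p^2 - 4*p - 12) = (-p^2 + 4*p + 21)/(-p^2 + 4*p + 12)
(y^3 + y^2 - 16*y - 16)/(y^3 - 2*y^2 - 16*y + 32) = (y + 1)/(y - 2)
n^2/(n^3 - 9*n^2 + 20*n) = n/(n^2 - 9*n + 20)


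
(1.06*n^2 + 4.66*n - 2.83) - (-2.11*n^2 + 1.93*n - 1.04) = 3.17*n^2 + 2.73*n - 1.79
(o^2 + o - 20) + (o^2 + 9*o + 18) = 2*o^2 + 10*o - 2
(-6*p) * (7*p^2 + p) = -42*p^3 - 6*p^2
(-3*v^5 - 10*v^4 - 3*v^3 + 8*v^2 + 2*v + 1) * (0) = 0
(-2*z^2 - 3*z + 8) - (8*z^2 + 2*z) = -10*z^2 - 5*z + 8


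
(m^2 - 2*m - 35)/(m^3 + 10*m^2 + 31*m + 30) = (m - 7)/(m^2 + 5*m + 6)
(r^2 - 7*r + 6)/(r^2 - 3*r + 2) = (r - 6)/(r - 2)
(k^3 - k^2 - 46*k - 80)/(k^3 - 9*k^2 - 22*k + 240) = (k + 2)/(k - 6)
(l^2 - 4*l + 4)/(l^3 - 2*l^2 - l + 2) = (l - 2)/(l^2 - 1)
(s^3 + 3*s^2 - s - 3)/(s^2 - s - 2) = (s^2 + 2*s - 3)/(s - 2)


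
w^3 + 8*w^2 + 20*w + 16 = (w + 2)^2*(w + 4)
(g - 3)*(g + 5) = g^2 + 2*g - 15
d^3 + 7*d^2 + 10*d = d*(d + 2)*(d + 5)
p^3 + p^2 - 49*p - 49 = (p - 7)*(p + 1)*(p + 7)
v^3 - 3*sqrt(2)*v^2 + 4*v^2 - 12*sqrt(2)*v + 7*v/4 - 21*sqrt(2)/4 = (v + 1/2)*(v + 7/2)*(v - 3*sqrt(2))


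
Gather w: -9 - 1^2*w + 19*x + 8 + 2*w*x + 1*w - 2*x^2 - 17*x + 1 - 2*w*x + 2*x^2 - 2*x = 0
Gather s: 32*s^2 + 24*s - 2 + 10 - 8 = 32*s^2 + 24*s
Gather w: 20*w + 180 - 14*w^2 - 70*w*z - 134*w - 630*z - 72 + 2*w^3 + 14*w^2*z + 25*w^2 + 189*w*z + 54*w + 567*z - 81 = 2*w^3 + w^2*(14*z + 11) + w*(119*z - 60) - 63*z + 27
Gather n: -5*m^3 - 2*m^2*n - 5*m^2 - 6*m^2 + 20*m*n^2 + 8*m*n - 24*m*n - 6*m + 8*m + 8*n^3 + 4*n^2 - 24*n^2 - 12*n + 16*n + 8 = -5*m^3 - 11*m^2 + 2*m + 8*n^3 + n^2*(20*m - 20) + n*(-2*m^2 - 16*m + 4) + 8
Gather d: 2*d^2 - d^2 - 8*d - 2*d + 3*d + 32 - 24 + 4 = d^2 - 7*d + 12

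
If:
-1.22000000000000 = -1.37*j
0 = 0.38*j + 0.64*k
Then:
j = 0.89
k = -0.53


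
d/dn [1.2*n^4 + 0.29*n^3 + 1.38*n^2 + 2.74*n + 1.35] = 4.8*n^3 + 0.87*n^2 + 2.76*n + 2.74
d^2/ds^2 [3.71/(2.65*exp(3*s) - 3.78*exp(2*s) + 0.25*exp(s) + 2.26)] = ((-88.4835*exp(2*s) + 56.0952*exp(s) - 0.9275)*(2.65*exp(3*s) - 3.78*exp(2*s) + 0.25*exp(s) + 2.26) + 3.71*(7.95*exp(2*s) - 7.56*exp(s) + 0.25)*(15.9*exp(2*s) - 15.12*exp(s) + 0.5)*exp(s))*exp(s)/(2.65*exp(3*s) - 3.78*exp(2*s) + 0.25*exp(s) + 2.26)^3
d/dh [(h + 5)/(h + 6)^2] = (-h - 4)/(h + 6)^3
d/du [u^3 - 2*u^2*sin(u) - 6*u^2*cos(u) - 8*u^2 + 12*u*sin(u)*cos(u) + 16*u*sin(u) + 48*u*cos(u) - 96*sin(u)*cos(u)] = 6*u^2*sin(u) - 2*u^2*cos(u) + 3*u^2 - 52*u*sin(u) + 4*u*cos(u) + 12*u*cos(2*u) - 16*u + 16*sin(u) + 6*sin(2*u) + 48*cos(u) - 96*cos(2*u)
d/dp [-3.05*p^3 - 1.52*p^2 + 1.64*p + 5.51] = -9.15*p^2 - 3.04*p + 1.64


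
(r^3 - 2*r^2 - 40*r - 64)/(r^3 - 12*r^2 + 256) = (r + 2)/(r - 8)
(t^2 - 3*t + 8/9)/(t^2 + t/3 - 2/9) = (3*t - 8)/(3*t + 2)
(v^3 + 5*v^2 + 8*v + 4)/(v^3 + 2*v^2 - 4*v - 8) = (v + 1)/(v - 2)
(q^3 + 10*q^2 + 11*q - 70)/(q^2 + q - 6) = (q^2 + 12*q + 35)/(q + 3)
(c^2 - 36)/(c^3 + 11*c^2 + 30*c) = (c - 6)/(c*(c + 5))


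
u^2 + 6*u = u*(u + 6)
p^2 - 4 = (p - 2)*(p + 2)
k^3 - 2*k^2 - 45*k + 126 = (k - 6)*(k - 3)*(k + 7)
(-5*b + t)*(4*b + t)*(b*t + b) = -20*b^3*t - 20*b^3 - b^2*t^2 - b^2*t + b*t^3 + b*t^2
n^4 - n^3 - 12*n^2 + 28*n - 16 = (n - 2)^2*(n - 1)*(n + 4)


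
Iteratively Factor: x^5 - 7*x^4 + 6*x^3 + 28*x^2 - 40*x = (x - 2)*(x^4 - 5*x^3 - 4*x^2 + 20*x) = (x - 5)*(x - 2)*(x^3 - 4*x) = x*(x - 5)*(x - 2)*(x^2 - 4) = x*(x - 5)*(x - 2)*(x + 2)*(x - 2)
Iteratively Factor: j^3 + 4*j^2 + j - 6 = (j - 1)*(j^2 + 5*j + 6) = (j - 1)*(j + 2)*(j + 3)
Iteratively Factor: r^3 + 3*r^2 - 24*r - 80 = (r + 4)*(r^2 - r - 20) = (r + 4)^2*(r - 5)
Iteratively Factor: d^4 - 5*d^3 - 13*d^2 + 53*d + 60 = (d + 1)*(d^3 - 6*d^2 - 7*d + 60) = (d - 5)*(d + 1)*(d^2 - d - 12) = (d - 5)*(d + 1)*(d + 3)*(d - 4)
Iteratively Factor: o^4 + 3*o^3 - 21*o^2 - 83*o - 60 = (o + 4)*(o^3 - o^2 - 17*o - 15) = (o + 3)*(o + 4)*(o^2 - 4*o - 5) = (o + 1)*(o + 3)*(o + 4)*(o - 5)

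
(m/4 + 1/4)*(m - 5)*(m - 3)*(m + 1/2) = m^4/4 - 13*m^3/8 + 7*m^2/8 + 37*m/8 + 15/8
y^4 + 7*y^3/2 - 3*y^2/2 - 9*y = y*(y - 3/2)*(y + 2)*(y + 3)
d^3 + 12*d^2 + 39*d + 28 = (d + 1)*(d + 4)*(d + 7)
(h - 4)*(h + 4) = h^2 - 16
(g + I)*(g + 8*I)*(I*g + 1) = I*g^3 - 8*g^2 + I*g - 8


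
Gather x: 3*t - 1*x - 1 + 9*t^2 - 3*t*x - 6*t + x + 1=9*t^2 - 3*t*x - 3*t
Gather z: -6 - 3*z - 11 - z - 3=-4*z - 20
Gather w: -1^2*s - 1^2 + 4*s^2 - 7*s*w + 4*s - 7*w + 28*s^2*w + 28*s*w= 4*s^2 + 3*s + w*(28*s^2 + 21*s - 7) - 1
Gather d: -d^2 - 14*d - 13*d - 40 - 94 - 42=-d^2 - 27*d - 176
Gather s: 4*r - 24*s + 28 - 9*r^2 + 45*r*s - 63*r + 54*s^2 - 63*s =-9*r^2 - 59*r + 54*s^2 + s*(45*r - 87) + 28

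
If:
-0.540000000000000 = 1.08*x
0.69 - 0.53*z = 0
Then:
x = -0.50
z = 1.30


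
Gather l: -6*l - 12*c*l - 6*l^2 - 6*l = -6*l^2 + l*(-12*c - 12)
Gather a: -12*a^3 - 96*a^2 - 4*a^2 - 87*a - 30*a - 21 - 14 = -12*a^3 - 100*a^2 - 117*a - 35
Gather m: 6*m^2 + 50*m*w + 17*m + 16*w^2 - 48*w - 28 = 6*m^2 + m*(50*w + 17) + 16*w^2 - 48*w - 28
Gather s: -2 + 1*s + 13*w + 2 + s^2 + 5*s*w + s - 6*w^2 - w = s^2 + s*(5*w + 2) - 6*w^2 + 12*w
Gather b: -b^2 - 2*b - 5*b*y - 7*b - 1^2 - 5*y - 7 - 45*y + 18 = -b^2 + b*(-5*y - 9) - 50*y + 10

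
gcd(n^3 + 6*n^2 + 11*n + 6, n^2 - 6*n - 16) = n + 2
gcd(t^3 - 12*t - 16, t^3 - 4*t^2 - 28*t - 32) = t^2 + 4*t + 4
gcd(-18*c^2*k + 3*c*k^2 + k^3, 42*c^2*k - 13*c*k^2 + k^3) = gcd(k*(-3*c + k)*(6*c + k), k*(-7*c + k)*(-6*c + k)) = k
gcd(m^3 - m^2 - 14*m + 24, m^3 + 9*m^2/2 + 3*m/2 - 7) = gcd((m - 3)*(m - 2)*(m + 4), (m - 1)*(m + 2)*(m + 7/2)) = 1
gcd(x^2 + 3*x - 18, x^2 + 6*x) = x + 6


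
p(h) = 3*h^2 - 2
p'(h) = 6*h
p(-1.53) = 5.02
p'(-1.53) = -9.18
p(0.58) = -0.99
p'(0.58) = 3.48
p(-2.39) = 15.14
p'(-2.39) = -14.34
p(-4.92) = 70.62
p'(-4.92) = -29.52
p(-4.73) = 65.12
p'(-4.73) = -28.38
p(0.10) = -1.97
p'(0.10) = 0.60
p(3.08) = 26.46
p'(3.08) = 18.48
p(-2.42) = 15.57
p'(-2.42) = -14.52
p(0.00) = -2.00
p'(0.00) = 0.00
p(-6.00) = 106.00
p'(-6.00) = -36.00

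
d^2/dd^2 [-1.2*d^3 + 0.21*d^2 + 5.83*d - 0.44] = 0.42 - 7.2*d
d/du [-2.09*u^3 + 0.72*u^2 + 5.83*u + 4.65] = -6.27*u^2 + 1.44*u + 5.83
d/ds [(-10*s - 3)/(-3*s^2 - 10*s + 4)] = 2*(-15*s^2 - 9*s - 35)/(9*s^4 + 60*s^3 + 76*s^2 - 80*s + 16)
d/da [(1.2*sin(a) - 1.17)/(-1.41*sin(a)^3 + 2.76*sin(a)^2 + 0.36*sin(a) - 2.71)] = (3.384*sin(a)^3 - 8.2611*sin(a)^2 + 6.4584*sin(a) - 2.8308)*cos(a)/(1.9881*sin(a)^6 - 7.7832*sin(a)^5 + 6.6024*sin(a)^4 + 9.6294*sin(a)^3 - 14.8296*sin(a)^2 - 1.9512*sin(a) + 7.3441)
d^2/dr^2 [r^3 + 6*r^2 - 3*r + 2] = 6*r + 12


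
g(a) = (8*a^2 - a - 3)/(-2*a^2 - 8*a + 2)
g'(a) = (4*a + 8)*(8*a^2 - a - 3)/(-2*a^2 - 8*a + 2)^2 + (16*a - 1)/(-2*a^2 - 8*a + 2)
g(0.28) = 6.69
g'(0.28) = -162.43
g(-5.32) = -18.99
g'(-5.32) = -13.79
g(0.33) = 2.87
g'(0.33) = -36.13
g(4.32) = -2.03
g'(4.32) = -0.24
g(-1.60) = 1.97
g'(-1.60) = -2.42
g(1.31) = -0.79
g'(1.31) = -0.80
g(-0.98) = 0.72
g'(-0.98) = -1.74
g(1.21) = -0.71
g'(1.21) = -0.87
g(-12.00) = -6.11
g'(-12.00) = -0.27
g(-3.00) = 9.00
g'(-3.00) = -10.62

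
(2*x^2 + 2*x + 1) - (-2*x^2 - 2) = 4*x^2 + 2*x + 3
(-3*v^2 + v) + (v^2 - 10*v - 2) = -2*v^2 - 9*v - 2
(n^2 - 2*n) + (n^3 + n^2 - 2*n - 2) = n^3 + 2*n^2 - 4*n - 2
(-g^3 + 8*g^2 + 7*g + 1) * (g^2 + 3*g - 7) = -g^5 + 5*g^4 + 38*g^3 - 34*g^2 - 46*g - 7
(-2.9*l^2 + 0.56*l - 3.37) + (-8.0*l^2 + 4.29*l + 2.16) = -10.9*l^2 + 4.85*l - 1.21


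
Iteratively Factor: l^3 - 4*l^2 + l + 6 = (l + 1)*(l^2 - 5*l + 6) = (l - 3)*(l + 1)*(l - 2)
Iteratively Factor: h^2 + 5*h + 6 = (h + 3)*(h + 2)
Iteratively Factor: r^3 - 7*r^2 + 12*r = (r)*(r^2 - 7*r + 12) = r*(r - 3)*(r - 4)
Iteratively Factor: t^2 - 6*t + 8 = (t - 4)*(t - 2)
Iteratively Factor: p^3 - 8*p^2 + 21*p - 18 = (p - 2)*(p^2 - 6*p + 9) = (p - 3)*(p - 2)*(p - 3)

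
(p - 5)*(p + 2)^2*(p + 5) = p^4 + 4*p^3 - 21*p^2 - 100*p - 100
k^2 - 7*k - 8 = (k - 8)*(k + 1)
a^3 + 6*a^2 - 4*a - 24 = (a - 2)*(a + 2)*(a + 6)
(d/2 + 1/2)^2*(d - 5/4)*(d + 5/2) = d^4/4 + 13*d^3/16 + 3*d^2/32 - 5*d/4 - 25/32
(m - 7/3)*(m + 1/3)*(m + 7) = m^3 + 5*m^2 - 133*m/9 - 49/9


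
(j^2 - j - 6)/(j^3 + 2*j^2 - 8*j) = (j^2 - j - 6)/(j*(j^2 + 2*j - 8))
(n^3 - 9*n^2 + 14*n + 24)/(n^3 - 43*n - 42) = (n^2 - 10*n + 24)/(n^2 - n - 42)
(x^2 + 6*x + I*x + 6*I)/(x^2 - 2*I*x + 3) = (x + 6)/(x - 3*I)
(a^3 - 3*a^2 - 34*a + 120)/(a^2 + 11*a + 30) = (a^2 - 9*a + 20)/(a + 5)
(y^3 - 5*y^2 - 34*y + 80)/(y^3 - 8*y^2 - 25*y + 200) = (y - 2)/(y - 5)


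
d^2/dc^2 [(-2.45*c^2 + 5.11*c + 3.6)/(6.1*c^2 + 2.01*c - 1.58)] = (440.3651*c^3 + 662.0574*c^2 + 560.33868*c + 118.706636)/(226.981*c^6 + 224.3763*c^5 - 102.44157*c^4 - 108.113679*c^3 + 26.534046*c^2 + 15.053292*c - 3.944312)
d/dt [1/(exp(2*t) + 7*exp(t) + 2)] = (-2*exp(t) - 7)*exp(t)/(exp(2*t) + 7*exp(t) + 2)^2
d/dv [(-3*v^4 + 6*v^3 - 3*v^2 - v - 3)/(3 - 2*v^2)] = (12*v^5 - 12*v^4 - 36*v^3 + 52*v^2 - 30*v - 3)/(4*v^4 - 12*v^2 + 9)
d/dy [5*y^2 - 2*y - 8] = 10*y - 2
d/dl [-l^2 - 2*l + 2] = -2*l - 2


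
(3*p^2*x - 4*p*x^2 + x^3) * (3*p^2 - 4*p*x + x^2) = 9*p^4*x - 24*p^3*x^2 + 22*p^2*x^3 - 8*p*x^4 + x^5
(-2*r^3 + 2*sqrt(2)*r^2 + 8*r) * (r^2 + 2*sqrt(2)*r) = -2*r^5 - 2*sqrt(2)*r^4 + 16*r^3 + 16*sqrt(2)*r^2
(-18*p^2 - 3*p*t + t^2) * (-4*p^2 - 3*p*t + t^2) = 72*p^4 + 66*p^3*t - 13*p^2*t^2 - 6*p*t^3 + t^4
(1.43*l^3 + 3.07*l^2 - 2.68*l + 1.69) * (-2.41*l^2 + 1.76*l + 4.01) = -3.4463*l^5 - 4.8819*l^4 + 17.5963*l^3 + 3.521*l^2 - 7.7724*l + 6.7769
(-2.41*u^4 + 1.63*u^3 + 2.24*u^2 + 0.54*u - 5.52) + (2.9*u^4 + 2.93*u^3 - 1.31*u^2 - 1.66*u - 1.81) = 0.49*u^4 + 4.56*u^3 + 0.93*u^2 - 1.12*u - 7.33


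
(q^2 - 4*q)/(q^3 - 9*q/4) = 4*(q - 4)/(4*q^2 - 9)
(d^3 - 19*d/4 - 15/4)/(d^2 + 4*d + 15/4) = (2*d^2 - 3*d - 5)/(2*d + 5)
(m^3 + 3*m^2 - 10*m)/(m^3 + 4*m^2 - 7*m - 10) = m/(m + 1)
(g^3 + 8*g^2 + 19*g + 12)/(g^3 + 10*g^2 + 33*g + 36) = (g + 1)/(g + 3)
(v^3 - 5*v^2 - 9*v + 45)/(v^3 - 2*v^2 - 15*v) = (v - 3)/v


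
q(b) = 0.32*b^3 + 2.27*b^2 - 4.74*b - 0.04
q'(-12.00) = 79.02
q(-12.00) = -169.24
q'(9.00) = 113.88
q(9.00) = 374.45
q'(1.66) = 5.44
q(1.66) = -0.19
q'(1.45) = 3.86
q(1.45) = -1.16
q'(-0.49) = -6.73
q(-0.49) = 2.79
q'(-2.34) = -10.11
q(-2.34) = 19.38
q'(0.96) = 0.50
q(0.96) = -2.22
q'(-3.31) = -9.25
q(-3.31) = 28.92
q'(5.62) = 51.10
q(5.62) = 101.82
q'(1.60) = 4.98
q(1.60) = -0.50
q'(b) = 0.96*b^2 + 4.54*b - 4.74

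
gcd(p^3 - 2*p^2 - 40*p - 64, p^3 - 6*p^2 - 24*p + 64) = p^2 - 4*p - 32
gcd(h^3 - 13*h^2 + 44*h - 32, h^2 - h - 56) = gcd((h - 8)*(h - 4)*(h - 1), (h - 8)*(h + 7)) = h - 8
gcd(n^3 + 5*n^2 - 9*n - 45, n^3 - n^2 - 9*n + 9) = n^2 - 9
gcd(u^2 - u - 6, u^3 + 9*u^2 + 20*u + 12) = u + 2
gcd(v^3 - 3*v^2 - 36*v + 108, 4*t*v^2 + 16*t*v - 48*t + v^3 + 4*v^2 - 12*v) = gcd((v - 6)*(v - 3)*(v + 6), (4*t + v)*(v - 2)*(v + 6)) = v + 6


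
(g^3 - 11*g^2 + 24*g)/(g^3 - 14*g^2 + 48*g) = (g - 3)/(g - 6)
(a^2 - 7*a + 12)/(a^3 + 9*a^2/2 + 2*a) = 2*(a^2 - 7*a + 12)/(a*(2*a^2 + 9*a + 4))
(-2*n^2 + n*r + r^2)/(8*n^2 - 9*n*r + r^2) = (2*n + r)/(-8*n + r)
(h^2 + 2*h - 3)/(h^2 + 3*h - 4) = (h + 3)/(h + 4)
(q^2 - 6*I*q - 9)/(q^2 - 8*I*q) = (q^2 - 6*I*q - 9)/(q*(q - 8*I))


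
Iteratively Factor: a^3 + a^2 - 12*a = (a)*(a^2 + a - 12) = a*(a + 4)*(a - 3)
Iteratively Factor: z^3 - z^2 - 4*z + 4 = (z + 2)*(z^2 - 3*z + 2) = (z - 1)*(z + 2)*(z - 2)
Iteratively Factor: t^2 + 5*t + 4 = (t + 4)*(t + 1)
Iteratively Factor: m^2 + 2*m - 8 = (m + 4)*(m - 2)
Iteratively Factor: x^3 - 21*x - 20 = (x + 1)*(x^2 - x - 20) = (x - 5)*(x + 1)*(x + 4)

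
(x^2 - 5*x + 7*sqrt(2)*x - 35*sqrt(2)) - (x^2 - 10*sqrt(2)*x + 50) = -5*x + 17*sqrt(2)*x - 50 - 35*sqrt(2)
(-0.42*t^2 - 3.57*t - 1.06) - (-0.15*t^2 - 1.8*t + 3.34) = -0.27*t^2 - 1.77*t - 4.4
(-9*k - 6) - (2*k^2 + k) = -2*k^2 - 10*k - 6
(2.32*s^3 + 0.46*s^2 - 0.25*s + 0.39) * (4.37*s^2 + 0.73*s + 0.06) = 10.1384*s^5 + 3.7038*s^4 - 0.6175*s^3 + 1.5494*s^2 + 0.2697*s + 0.0234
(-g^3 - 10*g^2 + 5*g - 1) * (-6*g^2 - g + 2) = 6*g^5 + 61*g^4 - 22*g^3 - 19*g^2 + 11*g - 2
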